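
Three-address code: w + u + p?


Break into single-operator statements:
t1 = w + u
t2 = t1 + p


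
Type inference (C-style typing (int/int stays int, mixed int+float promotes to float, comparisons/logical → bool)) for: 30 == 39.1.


Operand types: int == float
Rule: comparison yields bool
Result type: bool


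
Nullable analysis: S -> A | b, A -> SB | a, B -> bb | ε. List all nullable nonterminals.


A nonterminal is nullable iff some alternative derives ε (directly, or every symbol in it is nullable)
Nullable: {B}


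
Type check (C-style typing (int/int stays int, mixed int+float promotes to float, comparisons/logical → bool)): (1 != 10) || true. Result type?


Operand types: bool || bool
Rule: logical operators take bool operands and yield bool
Result type: bool


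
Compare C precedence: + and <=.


'+' is additive (level 9); '<=' is relational (level 7)
Higher level binds tighter
'+' has higher precedence than '<='


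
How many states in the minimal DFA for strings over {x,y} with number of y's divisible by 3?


Track (count of y) mod 3: states 0..2, accept at 0
Minimal DFA: 3 states


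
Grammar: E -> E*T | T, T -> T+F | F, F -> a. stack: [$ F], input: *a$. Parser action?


'F' (not preceded by T+) is the handle for T -> F
Action: reduce (T -> F)


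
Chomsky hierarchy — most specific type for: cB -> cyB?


LHS has context (more than one symbol) and |LHS| ≤ |RHS|
Classification: Type 1 (Context-Sensitive)


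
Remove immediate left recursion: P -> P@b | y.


Left-recursive alternatives: P@b; non-recursive: y
Introduce P': P -> yP', P' -> @bP' | ε


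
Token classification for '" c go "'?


Pattern: double-quoted sequence
Type: STRING_LITERAL


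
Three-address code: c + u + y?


Break into single-operator statements:
t1 = c + u
t2 = t1 + y


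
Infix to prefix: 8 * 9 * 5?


left-to-right (same/higher precedence on left): tree is (* (* 8 9) 5)
Prefix: * * 8 9 5


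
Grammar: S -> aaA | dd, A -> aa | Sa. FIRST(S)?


Per alternative of S: FIRST(aaA) = {a}; FIRST(dd) = {d}
FIRST(S) = {a, d}


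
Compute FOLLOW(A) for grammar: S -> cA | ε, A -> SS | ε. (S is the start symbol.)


$ ∈ FOLLOW(S). For each A -> αBβ: add FIRST(β)\{ε} to FOLLOW(B); if β nullable, add FOLLOW(A).
FOLLOW(A) = {$, c}


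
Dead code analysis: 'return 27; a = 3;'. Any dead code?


statement follows a return and is unreachable
Dead: 'a = 3'


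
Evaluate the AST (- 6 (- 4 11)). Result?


Evaluate inner: (- 4 11) = -7
Evaluate root: (- 6 -7) = 13
Result: 13


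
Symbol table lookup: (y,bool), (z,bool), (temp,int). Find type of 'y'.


Lookup 'y' → type bool


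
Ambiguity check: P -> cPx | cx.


balanced c^n…x^n: each string has a unique parse
Unambiguous


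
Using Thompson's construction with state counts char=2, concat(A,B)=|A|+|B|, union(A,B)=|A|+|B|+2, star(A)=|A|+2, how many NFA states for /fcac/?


Syntax tree has 4 char leaf(s), 0 union(s), 0 star(s)
chars contribute 4×2 = 8; each union adds +2; each star adds +2
Total: 8 + 0 + 0 = 8 states


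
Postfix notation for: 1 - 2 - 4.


Left to right (same or higher precedence on left)
Postfix: 1 2 - 4 -


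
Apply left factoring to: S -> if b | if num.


Common prefix: 'if'
Factored: S -> if S', S' -> b | num


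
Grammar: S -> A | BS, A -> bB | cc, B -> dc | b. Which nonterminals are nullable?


A nonterminal is nullable iff some alternative derives ε (directly, or every symbol in it is nullable)
Nullable: {}


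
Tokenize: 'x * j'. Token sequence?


Scan left to right, longest-match per lexeme
Tokens: ID(x), OP(*), ID(j)


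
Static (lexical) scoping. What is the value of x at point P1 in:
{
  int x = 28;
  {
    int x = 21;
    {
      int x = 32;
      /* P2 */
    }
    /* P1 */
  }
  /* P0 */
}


x declared in the same block as P1
x = 21


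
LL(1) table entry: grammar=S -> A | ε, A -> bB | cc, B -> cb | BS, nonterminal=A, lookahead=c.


For [A, c]: 'c' ∈ FIRST(cc)
Entry: A -> cc


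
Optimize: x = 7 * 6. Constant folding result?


7 * 6 = 42 at compile time
Optimized: x = 42


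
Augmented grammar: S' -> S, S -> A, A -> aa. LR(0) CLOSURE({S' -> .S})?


Start: S' -> .S
For each item with dot before a nonterminal B, add B -> .γ for every B-production
Closure: [S' -> .S, S -> .A, A -> .aa]


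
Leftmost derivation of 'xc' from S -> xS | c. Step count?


Derivation: S => xS => xc
Steps: 2


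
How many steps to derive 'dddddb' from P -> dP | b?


Derivation: P => dP => ddP => dddP => ddddP => dddddP => dddddb
Steps: 6


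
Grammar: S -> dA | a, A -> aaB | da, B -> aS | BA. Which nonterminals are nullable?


A nonterminal is nullable iff some alternative derives ε (directly, or every symbol in it is nullable)
Nullable: {}


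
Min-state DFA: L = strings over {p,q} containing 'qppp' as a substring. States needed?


KMP-style automaton: 4 progress states + 1 absorbing accept = 5
Minimal DFA: 5 states


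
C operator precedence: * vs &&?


'*' is multiplicative (level 10); '&&' is logical AND (level 2)
Higher level binds tighter
'*' has higher precedence than '&&'


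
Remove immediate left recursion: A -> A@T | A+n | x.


Left-recursive alternatives: A@T, A+n; non-recursive: x
Introduce A': A -> xA', A' -> @TA' | +nA' | ε


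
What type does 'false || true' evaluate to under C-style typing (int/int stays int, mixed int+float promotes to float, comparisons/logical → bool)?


Operand types: bool || bool
Rule: logical operators take bool operands and yield bool
Result type: bool


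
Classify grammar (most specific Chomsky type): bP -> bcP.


LHS has context (more than one symbol) and |LHS| ≤ |RHS|
Classification: Type 1 (Context-Sensitive)


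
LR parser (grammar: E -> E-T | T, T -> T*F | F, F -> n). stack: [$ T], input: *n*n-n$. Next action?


shift '*' to continue T -> T*F
Action: shift


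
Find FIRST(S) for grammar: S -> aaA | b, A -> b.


Per alternative of S: FIRST(aaA) = {a}; FIRST(b) = {b}
FIRST(S) = {a, b}


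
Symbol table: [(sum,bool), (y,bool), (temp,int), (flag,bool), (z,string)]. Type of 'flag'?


Lookup 'flag' → type bool


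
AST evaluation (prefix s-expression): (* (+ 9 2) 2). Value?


Evaluate inner: (+ 9 2) = 11
Evaluate root: (* 11 2) = 22
Result: 22


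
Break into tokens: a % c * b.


Scan left to right, longest-match per lexeme
Tokens: ID(a), OP(%), ID(c), OP(*), ID(b)


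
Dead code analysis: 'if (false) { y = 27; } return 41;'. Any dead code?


condition is constant false, so the whole block is unreachable
Dead: 'if (false) { y = 27; }'


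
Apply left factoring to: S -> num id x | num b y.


Common prefix: 'num'
Factored: S -> num S', S' -> id x | b y


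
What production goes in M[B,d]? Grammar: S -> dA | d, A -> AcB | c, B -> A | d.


For [B, d]: 'd' ∈ FIRST(d)
Entry: B -> d


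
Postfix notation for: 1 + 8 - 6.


Left to right (same or higher precedence on left)
Postfix: 1 8 + 6 -


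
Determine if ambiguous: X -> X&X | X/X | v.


'v&v/v' has two parse trees (no precedence encoded between & and /)
Ambiguous


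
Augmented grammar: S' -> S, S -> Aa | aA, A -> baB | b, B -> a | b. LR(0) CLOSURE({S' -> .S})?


Start: S' -> .S
For each item with dot before a nonterminal B, add B -> .γ for every B-production
Closure: [S' -> .S, S -> .Aa, S -> .aA, A -> .baB, A -> .b]


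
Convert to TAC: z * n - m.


Break into single-operator statements:
t1 = z * n
t2 = t1 - m


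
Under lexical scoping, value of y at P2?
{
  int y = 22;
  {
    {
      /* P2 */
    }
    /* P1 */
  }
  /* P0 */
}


P2's block does not declare y; resolves to the enclosing declaration at depth 0
y = 22


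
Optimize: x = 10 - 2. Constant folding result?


10 - 2 = 8 at compile time
Optimized: x = 8


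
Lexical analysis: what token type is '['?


Pattern: delimiter/punctuation
Type: PUNCTUATION


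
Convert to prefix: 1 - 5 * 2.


'*' binds tighter: tree is (- 1 (* 5 2))
Prefix: - 1 * 5 2


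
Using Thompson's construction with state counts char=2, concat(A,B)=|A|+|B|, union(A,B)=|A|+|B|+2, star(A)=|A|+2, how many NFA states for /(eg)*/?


Syntax tree has 2 char leaf(s), 0 union(s), 1 star(s)
chars contribute 2×2 = 4; each union adds +2; each star adds +2
Total: 4 + 0 + 2 = 6 states


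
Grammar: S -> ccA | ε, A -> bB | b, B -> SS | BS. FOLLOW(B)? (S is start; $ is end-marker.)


$ ∈ FOLLOW(S). For each A -> αBβ: add FIRST(β)\{ε} to FOLLOW(B); if β nullable, add FOLLOW(A).
FOLLOW(B) = {$, c}


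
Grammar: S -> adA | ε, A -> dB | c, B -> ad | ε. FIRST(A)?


Per alternative of A: FIRST(dB) = {d}; FIRST(c) = {c}
FIRST(A) = {c, d}


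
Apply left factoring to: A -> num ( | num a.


Common prefix: 'num'
Factored: A -> num A', A' -> ( | a


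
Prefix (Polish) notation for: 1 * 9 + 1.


left-to-right (same/higher precedence on left): tree is (+ (* 1 9) 1)
Prefix: + * 1 9 1


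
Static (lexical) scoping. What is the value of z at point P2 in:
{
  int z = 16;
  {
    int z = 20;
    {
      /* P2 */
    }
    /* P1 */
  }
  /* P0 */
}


P2's block does not declare z; resolves to the enclosing declaration at depth 1
z = 20


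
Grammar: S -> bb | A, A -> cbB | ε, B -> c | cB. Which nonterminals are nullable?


A nonterminal is nullable iff some alternative derives ε (directly, or every symbol in it is nullable)
Nullable: {A, S}


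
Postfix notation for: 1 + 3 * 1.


* has higher precedence, evaluate 3*1 first
Postfix: 1 3 1 * +


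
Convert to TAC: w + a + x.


Break into single-operator statements:
t1 = w + a
t2 = t1 + x


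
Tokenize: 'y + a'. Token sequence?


Scan left to right, longest-match per lexeme
Tokens: ID(y), OP(+), ID(a)


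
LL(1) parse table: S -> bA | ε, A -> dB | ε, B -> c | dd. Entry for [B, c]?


For [B, c]: 'c' ∈ FIRST(c)
Entry: B -> c


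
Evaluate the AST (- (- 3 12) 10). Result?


Evaluate inner: (- 3 12) = -9
Evaluate root: (- -9 10) = -19
Result: -19


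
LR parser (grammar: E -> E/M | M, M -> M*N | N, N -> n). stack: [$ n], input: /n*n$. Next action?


'n' on top is the handle for N -> n
Action: reduce (N -> n)


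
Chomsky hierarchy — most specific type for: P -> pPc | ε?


Single nonterminal LHS, but p^n c^n is not regular
Classification: Type 2 (Context-Free)


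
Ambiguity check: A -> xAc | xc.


balanced x^n…c^n: each string has a unique parse
Unambiguous


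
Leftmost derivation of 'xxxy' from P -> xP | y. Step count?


Derivation: P => xP => xxP => xxxP => xxxy
Steps: 4


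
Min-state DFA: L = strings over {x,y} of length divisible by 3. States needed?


Track length mod 3: states 0..2, accept at 0
Minimal DFA: 3 states


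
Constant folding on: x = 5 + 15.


5 + 15 = 20 at compile time
Optimized: x = 20


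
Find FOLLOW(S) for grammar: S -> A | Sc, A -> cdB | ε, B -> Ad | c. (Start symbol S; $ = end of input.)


$ ∈ FOLLOW(S). For each A -> αBβ: add FIRST(β)\{ε} to FOLLOW(B); if β nullable, add FOLLOW(A).
FOLLOW(S) = {$, c}


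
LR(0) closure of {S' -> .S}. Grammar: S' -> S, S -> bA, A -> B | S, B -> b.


Start: S' -> .S
For each item with dot before a nonterminal B, add B -> .γ for every B-production
Closure: [S' -> .S, S -> .bA]


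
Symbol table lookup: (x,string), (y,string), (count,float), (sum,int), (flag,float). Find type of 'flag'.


Lookup 'flag' → type float


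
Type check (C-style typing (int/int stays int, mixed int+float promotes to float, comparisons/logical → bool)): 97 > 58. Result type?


Operand types: int > int
Rule: comparison yields bool
Result type: bool


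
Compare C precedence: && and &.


'&' is bitwise AND (level 5); '&&' is logical AND (level 2)
Higher level binds tighter
'&' has higher precedence than '&&'


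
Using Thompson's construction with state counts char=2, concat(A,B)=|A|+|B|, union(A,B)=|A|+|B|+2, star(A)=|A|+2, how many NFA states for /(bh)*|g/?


Syntax tree has 3 char leaf(s), 1 union(s), 1 star(s)
chars contribute 3×2 = 6; each union adds +2; each star adds +2
Total: 6 + 2 + 2 = 10 states


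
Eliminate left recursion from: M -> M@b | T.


Left-recursive alternatives: M@b; non-recursive: T
Introduce M': M -> TM', M' -> @bM' | ε


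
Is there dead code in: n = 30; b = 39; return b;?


n is assigned but never read
Dead: 'n = 30'


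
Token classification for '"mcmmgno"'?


Pattern: double-quoted sequence
Type: STRING_LITERAL


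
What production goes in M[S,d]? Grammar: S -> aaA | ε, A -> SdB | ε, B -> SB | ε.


For [S, d]: ε is nullable and 'd' ∈ FOLLOW(S)
Entry: S -> ε


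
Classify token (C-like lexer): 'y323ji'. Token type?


Pattern: letter/underscore followed by alphanumerics, not a keyword
Type: IDENTIFIER


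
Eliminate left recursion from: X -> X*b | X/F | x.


Left-recursive alternatives: X*b, X/F; non-recursive: x
Introduce X': X -> xX', X' -> *bX' | /FX' | ε


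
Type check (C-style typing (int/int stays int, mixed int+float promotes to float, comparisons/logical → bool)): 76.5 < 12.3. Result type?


Operand types: float < float
Rule: comparison yields bool
Result type: bool


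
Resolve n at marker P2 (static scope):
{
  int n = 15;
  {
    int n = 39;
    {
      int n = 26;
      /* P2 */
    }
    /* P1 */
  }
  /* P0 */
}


n declared in the same block as P2
n = 26


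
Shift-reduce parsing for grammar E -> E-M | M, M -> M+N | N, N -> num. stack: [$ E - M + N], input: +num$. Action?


handle 'M+N' on top
Action: reduce (M -> M+N)


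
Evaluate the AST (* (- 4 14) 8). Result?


Evaluate inner: (- 4 14) = -10
Evaluate root: (* -10 8) = -80
Result: -80


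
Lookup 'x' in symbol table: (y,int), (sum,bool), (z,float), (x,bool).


Lookup 'x' → type bool


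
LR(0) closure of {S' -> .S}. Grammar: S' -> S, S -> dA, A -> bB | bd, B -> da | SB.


Start: S' -> .S
For each item with dot before a nonterminal B, add B -> .γ for every B-production
Closure: [S' -> .S, S -> .dA]


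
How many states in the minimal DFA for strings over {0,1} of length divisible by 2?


Track length mod 2: states 0..1, accept at 0
Minimal DFA: 2 states


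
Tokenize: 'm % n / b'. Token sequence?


Scan left to right, longest-match per lexeme
Tokens: ID(m), OP(%), ID(n), OP(/), ID(b)


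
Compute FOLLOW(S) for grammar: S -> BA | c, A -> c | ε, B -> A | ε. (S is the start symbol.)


$ ∈ FOLLOW(S). For each A -> αBβ: add FIRST(β)\{ε} to FOLLOW(B); if β nullable, add FOLLOW(A).
FOLLOW(S) = {$}


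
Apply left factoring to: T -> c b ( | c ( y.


Common prefix: 'c'
Factored: T -> c T', T' -> b ( | ( y


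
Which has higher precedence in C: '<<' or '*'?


'*' is multiplicative (level 10); '<<' is shift (level 8)
Higher level binds tighter
'*' has higher precedence than '<<'


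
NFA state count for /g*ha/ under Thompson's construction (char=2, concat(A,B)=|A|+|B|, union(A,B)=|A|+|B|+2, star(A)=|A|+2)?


Syntax tree has 3 char leaf(s), 0 union(s), 1 star(s)
chars contribute 3×2 = 6; each union adds +2; each star adds +2
Total: 6 + 0 + 2 = 8 states


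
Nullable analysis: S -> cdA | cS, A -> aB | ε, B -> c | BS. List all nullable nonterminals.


A nonterminal is nullable iff some alternative derives ε (directly, or every symbol in it is nullable)
Nullable: {A}


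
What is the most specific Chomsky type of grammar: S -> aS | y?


Right-linear: every RHS is a terminal or a terminal followed by one nonterminal
Classification: Type 3 (Regular)


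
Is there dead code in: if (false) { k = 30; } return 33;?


condition is constant false, so the whole block is unreachable
Dead: 'if (false) { k = 30; }'


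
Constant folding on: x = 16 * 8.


16 * 8 = 128 at compile time
Optimized: x = 128


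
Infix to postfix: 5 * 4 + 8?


Left to right (same or higher precedence on left)
Postfix: 5 4 * 8 +


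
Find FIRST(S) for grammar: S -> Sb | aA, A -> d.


Per alternative of S: FIRST(Sb) = {a}; FIRST(aA) = {a}
FIRST(S) = {a}


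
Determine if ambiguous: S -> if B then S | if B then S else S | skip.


dangling else: 'if B then if B then skip else skip' parses two ways
Ambiguous


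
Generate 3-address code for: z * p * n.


Break into single-operator statements:
t1 = z * p
t2 = t1 * n


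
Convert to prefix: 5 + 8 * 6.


'*' binds tighter: tree is (+ 5 (* 8 6))
Prefix: + 5 * 8 6


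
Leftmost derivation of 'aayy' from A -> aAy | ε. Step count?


Derivation: A => aAy => aaAyy => aayy
Steps: 3


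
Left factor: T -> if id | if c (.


Common prefix: 'if'
Factored: T -> if T', T' -> id | c (


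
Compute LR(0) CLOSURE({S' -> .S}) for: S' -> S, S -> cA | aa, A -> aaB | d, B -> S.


Start: S' -> .S
For each item with dot before a nonterminal B, add B -> .γ for every B-production
Closure: [S' -> .S, S -> .cA, S -> .aa]


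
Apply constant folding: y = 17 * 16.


17 * 16 = 272 at compile time
Optimized: y = 272


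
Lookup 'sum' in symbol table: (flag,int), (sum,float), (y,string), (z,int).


Lookup 'sum' → type float


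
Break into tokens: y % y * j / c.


Scan left to right, longest-match per lexeme
Tokens: ID(y), OP(%), ID(y), OP(*), ID(j), OP(/), ID(c)


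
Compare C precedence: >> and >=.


'>>' is shift (level 8); '>=' is relational (level 7)
Higher level binds tighter
'>>' has higher precedence than '>='


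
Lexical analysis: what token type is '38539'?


Pattern: digits only
Type: INTEGER_LITERAL


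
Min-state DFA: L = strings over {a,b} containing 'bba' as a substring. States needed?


KMP-style automaton: 3 progress states + 1 absorbing accept = 4
Minimal DFA: 4 states


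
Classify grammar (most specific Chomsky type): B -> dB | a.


Right-linear: every RHS is a terminal or a terminal followed by one nonterminal
Classification: Type 3 (Regular)


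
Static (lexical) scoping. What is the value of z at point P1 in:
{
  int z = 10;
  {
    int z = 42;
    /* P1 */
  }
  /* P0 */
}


z declared in the same block as P1
z = 42


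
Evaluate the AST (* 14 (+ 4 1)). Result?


Evaluate inner: (+ 4 1) = 5
Evaluate root: (* 14 5) = 70
Result: 70


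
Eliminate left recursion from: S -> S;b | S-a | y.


Left-recursive alternatives: S;b, S-a; non-recursive: y
Introduce S': S -> yS', S' -> ;bS' | -aS' | ε


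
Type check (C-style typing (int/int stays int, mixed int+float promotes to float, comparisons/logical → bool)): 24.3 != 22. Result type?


Operand types: float != int
Rule: comparison yields bool
Result type: bool


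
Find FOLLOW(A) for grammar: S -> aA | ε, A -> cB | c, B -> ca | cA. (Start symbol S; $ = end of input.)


$ ∈ FOLLOW(S). For each A -> αBβ: add FIRST(β)\{ε} to FOLLOW(B); if β nullable, add FOLLOW(A).
FOLLOW(A) = {$}


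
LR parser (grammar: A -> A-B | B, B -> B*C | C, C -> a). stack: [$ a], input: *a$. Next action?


'a' on top is the handle for C -> a
Action: reduce (C -> a)


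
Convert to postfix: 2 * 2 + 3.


Left to right (same or higher precedence on left)
Postfix: 2 2 * 3 +


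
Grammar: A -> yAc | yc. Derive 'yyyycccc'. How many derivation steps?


Derivation: A => yAc => yyAcc => yyyAccc => yyyycccc
Steps: 4


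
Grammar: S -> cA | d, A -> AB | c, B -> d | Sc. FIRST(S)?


Per alternative of S: FIRST(cA) = {c}; FIRST(d) = {d}
FIRST(S) = {c, d}


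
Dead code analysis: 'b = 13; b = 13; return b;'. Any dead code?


first assignment to b is overwritten before any read
Dead: 'b = 13'


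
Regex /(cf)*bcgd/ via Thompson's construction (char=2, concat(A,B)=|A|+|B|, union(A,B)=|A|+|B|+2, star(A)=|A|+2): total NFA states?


Syntax tree has 6 char leaf(s), 0 union(s), 1 star(s)
chars contribute 6×2 = 12; each union adds +2; each star adds +2
Total: 12 + 0 + 2 = 14 states


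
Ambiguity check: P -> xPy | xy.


balanced x^n…y^n: each string has a unique parse
Unambiguous


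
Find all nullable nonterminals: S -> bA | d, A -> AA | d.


A nonterminal is nullable iff some alternative derives ε (directly, or every symbol in it is nullable)
Nullable: {}


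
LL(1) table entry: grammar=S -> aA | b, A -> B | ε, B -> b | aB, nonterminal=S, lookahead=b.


For [S, b]: 'b' ∈ FIRST(b)
Entry: S -> b


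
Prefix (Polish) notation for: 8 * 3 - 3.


left-to-right (same/higher precedence on left): tree is (- (* 8 3) 3)
Prefix: - * 8 3 3


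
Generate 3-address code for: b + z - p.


Break into single-operator statements:
t1 = b + z
t2 = t1 - p


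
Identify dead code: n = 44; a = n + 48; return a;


n is read by a's definition; a is returned
No dead code


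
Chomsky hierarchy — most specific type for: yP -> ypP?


LHS has context (more than one symbol) and |LHS| ≤ |RHS|
Classification: Type 1 (Context-Sensitive)


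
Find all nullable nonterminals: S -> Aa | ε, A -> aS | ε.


A nonterminal is nullable iff some alternative derives ε (directly, or every symbol in it is nullable)
Nullable: {A, S}


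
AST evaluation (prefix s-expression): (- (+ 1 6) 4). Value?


Evaluate inner: (+ 1 6) = 7
Evaluate root: (- 7 4) = 3
Result: 3


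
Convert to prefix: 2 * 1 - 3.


left-to-right (same/higher precedence on left): tree is (- (* 2 1) 3)
Prefix: - * 2 1 3


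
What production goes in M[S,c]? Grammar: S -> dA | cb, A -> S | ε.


For [S, c]: 'c' ∈ FIRST(cb)
Entry: S -> cb


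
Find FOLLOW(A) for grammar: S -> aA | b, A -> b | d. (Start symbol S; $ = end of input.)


$ ∈ FOLLOW(S). For each A -> αBβ: add FIRST(β)\{ε} to FOLLOW(B); if β nullable, add FOLLOW(A).
FOLLOW(A) = {$}


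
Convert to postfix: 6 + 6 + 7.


Left to right (same or higher precedence on left)
Postfix: 6 6 + 7 +


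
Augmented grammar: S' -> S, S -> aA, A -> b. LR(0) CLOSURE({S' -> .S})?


Start: S' -> .S
For each item with dot before a nonterminal B, add B -> .γ for every B-production
Closure: [S' -> .S, S -> .aA]


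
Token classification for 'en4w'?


Pattern: letter/underscore followed by alphanumerics, not a keyword
Type: IDENTIFIER


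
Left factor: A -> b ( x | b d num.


Common prefix: 'b'
Factored: A -> b A', A' -> ( x | d num


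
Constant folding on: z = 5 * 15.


5 * 15 = 75 at compile time
Optimized: z = 75


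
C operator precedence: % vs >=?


'%' is multiplicative (level 10); '>=' is relational (level 7)
Higher level binds tighter
'%' has higher precedence than '>='


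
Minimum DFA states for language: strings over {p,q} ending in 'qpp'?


Track the longest suffix of input matching a prefix of 'qpp': 4 classes (prefixes of length 0..3)
Minimal DFA: 4 states


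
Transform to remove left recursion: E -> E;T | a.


Left-recursive alternatives: E;T; non-recursive: a
Introduce E': E -> aE', E' -> ;TE' | ε


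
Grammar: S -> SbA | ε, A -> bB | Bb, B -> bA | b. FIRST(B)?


Per alternative of B: FIRST(bA) = {b}; FIRST(b) = {b}
FIRST(B) = {b}


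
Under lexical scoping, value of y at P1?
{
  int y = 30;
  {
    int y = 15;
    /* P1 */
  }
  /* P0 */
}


y declared in the same block as P1
y = 15


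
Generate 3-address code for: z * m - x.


Break into single-operator statements:
t1 = z * m
t2 = t1 - x


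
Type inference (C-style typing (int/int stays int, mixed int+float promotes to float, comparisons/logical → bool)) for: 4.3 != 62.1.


Operand types: float != float
Rule: comparison yields bool
Result type: bool


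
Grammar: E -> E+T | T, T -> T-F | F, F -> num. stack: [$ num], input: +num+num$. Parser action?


'num' on top is the handle for F -> num
Action: reduce (F -> num)


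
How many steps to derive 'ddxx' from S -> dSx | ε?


Derivation: S => dSx => ddSxx => ddxx
Steps: 3


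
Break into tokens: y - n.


Scan left to right, longest-match per lexeme
Tokens: ID(y), OP(-), ID(n)


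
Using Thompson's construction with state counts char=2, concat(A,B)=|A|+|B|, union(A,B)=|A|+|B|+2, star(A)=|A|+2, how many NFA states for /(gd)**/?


Syntax tree has 2 char leaf(s), 0 union(s), 2 star(s)
chars contribute 2×2 = 4; each union adds +2; each star adds +2
Total: 4 + 0 + 4 = 8 states


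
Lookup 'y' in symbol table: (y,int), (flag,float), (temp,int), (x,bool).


Lookup 'y' → type int


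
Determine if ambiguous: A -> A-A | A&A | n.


'n-n&n' has two parse trees (no precedence encoded between - and &)
Ambiguous


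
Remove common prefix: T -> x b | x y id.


Common prefix: 'x'
Factored: T -> x T', T' -> b | y id


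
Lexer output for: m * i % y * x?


Scan left to right, longest-match per lexeme
Tokens: ID(m), OP(*), ID(i), OP(%), ID(y), OP(*), ID(x)


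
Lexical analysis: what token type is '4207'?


Pattern: digits only
Type: INTEGER_LITERAL


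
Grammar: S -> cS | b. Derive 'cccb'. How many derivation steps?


Derivation: S => cS => ccS => cccS => cccb
Steps: 4


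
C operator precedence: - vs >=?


'-' is additive (level 9); '>=' is relational (level 7)
Higher level binds tighter
'-' has higher precedence than '>='


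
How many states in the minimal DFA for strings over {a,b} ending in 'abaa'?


Track the longest suffix of input matching a prefix of 'abaa': 5 classes (prefixes of length 0..4)
Minimal DFA: 5 states


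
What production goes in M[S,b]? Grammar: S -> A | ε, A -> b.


For [S, b]: 'b' ∈ FIRST(A)
Entry: S -> A


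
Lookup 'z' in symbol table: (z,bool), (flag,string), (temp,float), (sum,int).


Lookup 'z' → type bool


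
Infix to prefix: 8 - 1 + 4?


left-to-right (same/higher precedence on left): tree is (+ (- 8 1) 4)
Prefix: + - 8 1 4


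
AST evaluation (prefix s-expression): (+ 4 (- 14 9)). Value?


Evaluate inner: (- 14 9) = 5
Evaluate root: (+ 4 5) = 9
Result: 9


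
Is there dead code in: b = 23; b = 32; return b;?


first assignment to b is overwritten before any read
Dead: 'b = 23'


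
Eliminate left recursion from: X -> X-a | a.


Left-recursive alternatives: X-a; non-recursive: a
Introduce X': X -> aX', X' -> -aX' | ε


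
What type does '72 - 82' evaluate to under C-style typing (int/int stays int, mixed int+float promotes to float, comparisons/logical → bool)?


Operand types: int - int
Rule: mixed int/float promotes to float; int/int stays int
Result type: int


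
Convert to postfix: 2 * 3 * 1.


Left to right (same or higher precedence on left)
Postfix: 2 3 * 1 *


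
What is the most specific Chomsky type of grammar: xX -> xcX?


LHS has context (more than one symbol) and |LHS| ≤ |RHS|
Classification: Type 1 (Context-Sensitive)


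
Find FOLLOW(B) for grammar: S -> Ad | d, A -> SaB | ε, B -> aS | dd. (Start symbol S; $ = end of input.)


$ ∈ FOLLOW(S). For each A -> αBβ: add FIRST(β)\{ε} to FOLLOW(B); if β nullable, add FOLLOW(A).
FOLLOW(B) = {d}


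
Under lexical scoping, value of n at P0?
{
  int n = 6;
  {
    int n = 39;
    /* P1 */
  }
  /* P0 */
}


n declared in the same block as P0
n = 6


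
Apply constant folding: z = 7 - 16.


7 - 16 = -9 at compile time
Optimized: z = -9


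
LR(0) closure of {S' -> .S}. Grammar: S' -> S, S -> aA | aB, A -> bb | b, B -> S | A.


Start: S' -> .S
For each item with dot before a nonterminal B, add B -> .γ for every B-production
Closure: [S' -> .S, S -> .aA, S -> .aB]


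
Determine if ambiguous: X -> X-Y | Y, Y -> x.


precedence layered via separate nonterminal Y: deterministic
Unambiguous


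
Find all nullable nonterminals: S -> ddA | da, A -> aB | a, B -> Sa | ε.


A nonterminal is nullable iff some alternative derives ε (directly, or every symbol in it is nullable)
Nullable: {B}


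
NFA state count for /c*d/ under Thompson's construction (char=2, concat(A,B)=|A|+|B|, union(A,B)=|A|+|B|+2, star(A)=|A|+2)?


Syntax tree has 2 char leaf(s), 0 union(s), 1 star(s)
chars contribute 2×2 = 4; each union adds +2; each star adds +2
Total: 4 + 0 + 2 = 6 states


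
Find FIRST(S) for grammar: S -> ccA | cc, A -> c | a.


Per alternative of S: FIRST(ccA) = {c}; FIRST(cc) = {c}
FIRST(S) = {c}


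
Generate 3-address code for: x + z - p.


Break into single-operator statements:
t1 = x + z
t2 = t1 - p


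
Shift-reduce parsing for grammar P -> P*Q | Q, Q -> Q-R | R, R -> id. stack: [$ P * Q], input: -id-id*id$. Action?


'-' can extend Q; shift to build Q -> Q-R
Action: shift


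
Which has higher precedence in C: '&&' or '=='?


'==' is equality (level 6); '&&' is logical AND (level 2)
Higher level binds tighter
'==' has higher precedence than '&&'


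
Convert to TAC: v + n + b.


Break into single-operator statements:
t1 = v + n
t2 = t1 + b


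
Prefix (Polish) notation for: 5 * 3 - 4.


left-to-right (same/higher precedence on left): tree is (- (* 5 3) 4)
Prefix: - * 5 3 4


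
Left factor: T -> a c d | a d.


Common prefix: 'a'
Factored: T -> a T', T' -> c d | d


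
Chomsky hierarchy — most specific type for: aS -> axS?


LHS has context (more than one symbol) and |LHS| ≤ |RHS|
Classification: Type 1 (Context-Sensitive)


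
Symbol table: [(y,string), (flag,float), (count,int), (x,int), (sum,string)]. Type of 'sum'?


Lookup 'sum' → type string


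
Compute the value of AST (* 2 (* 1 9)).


Evaluate inner: (* 1 9) = 9
Evaluate root: (* 2 9) = 18
Result: 18


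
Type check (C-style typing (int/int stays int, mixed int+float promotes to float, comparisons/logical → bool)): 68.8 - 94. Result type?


Operand types: float - int
Rule: mixed int/float promotes to float; int/int stays int
Result type: float


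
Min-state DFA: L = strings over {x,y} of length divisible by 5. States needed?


Track length mod 5: states 0..4, accept at 0
Minimal DFA: 5 states


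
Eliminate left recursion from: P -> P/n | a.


Left-recursive alternatives: P/n; non-recursive: a
Introduce P': P -> aP', P' -> /nP' | ε


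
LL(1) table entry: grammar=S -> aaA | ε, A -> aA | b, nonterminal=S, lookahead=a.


For [S, a]: 'a' ∈ FIRST(aaA)
Entry: S -> aaA


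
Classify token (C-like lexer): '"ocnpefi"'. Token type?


Pattern: double-quoted sequence
Type: STRING_LITERAL


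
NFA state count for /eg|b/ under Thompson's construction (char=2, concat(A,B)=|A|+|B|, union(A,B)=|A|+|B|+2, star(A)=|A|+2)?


Syntax tree has 3 char leaf(s), 1 union(s), 0 star(s)
chars contribute 3×2 = 6; each union adds +2; each star adds +2
Total: 6 + 2 + 0 = 8 states


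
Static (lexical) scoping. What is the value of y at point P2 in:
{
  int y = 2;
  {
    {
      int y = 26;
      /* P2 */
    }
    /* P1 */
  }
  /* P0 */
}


y declared in the same block as P2
y = 26


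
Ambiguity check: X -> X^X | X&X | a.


'a^a&a' has two parse trees (no precedence encoded between ^ and &)
Ambiguous


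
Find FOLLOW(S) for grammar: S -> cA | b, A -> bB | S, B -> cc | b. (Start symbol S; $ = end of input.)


$ ∈ FOLLOW(S). For each A -> αBβ: add FIRST(β)\{ε} to FOLLOW(B); if β nullable, add FOLLOW(A).
FOLLOW(S) = {$}


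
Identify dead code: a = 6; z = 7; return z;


a is assigned but never read
Dead: 'a = 6'


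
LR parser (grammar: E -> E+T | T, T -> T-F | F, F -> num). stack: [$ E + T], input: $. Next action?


handle 'E+T' on top; lookahead ∈ FOLLOW(E) = {+, $}
Action: reduce (E -> E+T)


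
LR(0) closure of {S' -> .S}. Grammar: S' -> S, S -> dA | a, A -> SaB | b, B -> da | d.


Start: S' -> .S
For each item with dot before a nonterminal B, add B -> .γ for every B-production
Closure: [S' -> .S, S -> .dA, S -> .a]


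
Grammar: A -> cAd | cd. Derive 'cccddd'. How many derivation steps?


Derivation: A => cAd => ccAdd => cccddd
Steps: 3


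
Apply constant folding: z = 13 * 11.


13 * 11 = 143 at compile time
Optimized: z = 143


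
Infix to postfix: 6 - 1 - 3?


Left to right (same or higher precedence on left)
Postfix: 6 1 - 3 -


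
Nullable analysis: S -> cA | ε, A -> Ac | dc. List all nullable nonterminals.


A nonterminal is nullable iff some alternative derives ε (directly, or every symbol in it is nullable)
Nullable: {S}


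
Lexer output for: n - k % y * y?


Scan left to right, longest-match per lexeme
Tokens: ID(n), OP(-), ID(k), OP(%), ID(y), OP(*), ID(y)


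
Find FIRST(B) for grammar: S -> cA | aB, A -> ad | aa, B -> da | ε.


Per alternative of B: FIRST(da) = {d}; FIRST(ε) = {ε}
FIRST(B) = {d, ε}


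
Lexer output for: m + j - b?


Scan left to right, longest-match per lexeme
Tokens: ID(m), OP(+), ID(j), OP(-), ID(b)


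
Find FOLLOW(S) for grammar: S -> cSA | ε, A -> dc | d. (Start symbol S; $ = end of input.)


$ ∈ FOLLOW(S). For each A -> αBβ: add FIRST(β)\{ε} to FOLLOW(B); if β nullable, add FOLLOW(A).
FOLLOW(S) = {$, d}


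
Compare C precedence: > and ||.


'>' is relational (level 7); '||' is logical OR (level 1)
Higher level binds tighter
'>' has higher precedence than '||'


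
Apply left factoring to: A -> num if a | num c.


Common prefix: 'num'
Factored: A -> num A', A' -> if a | c


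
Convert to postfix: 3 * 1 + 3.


Left to right (same or higher precedence on left)
Postfix: 3 1 * 3 +


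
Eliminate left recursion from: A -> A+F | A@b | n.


Left-recursive alternatives: A+F, A@b; non-recursive: n
Introduce A': A -> nA', A' -> +FA' | @bA' | ε


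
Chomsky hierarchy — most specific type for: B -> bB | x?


Right-linear: every RHS is a terminal or a terminal followed by one nonterminal
Classification: Type 3 (Regular)


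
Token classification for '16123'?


Pattern: digits only
Type: INTEGER_LITERAL


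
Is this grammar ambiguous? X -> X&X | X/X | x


'x&x/x' has two parse trees (no precedence encoded between & and /)
Ambiguous


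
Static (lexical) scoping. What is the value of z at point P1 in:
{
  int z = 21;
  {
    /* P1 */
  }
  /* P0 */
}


P1's block does not declare z; resolves to the enclosing declaration at depth 0
z = 21


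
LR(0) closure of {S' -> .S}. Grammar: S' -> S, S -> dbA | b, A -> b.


Start: S' -> .S
For each item with dot before a nonterminal B, add B -> .γ for every B-production
Closure: [S' -> .S, S -> .dbA, S -> .b]


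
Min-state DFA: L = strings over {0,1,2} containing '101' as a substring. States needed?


KMP-style automaton: 3 progress states + 1 absorbing accept = 4
Minimal DFA: 4 states


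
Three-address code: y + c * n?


Break into single-operator statements:
t1 = c * n
t2 = y + t1


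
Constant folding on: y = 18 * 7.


18 * 7 = 126 at compile time
Optimized: y = 126


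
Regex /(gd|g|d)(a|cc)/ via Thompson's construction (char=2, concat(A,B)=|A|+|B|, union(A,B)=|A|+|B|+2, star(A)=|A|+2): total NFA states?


Syntax tree has 7 char leaf(s), 3 union(s), 0 star(s)
chars contribute 7×2 = 14; each union adds +2; each star adds +2
Total: 14 + 6 + 0 = 20 states


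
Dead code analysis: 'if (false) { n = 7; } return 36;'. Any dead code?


condition is constant false, so the whole block is unreachable
Dead: 'if (false) { n = 7; }'


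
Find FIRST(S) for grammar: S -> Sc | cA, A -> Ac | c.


Per alternative of S: FIRST(Sc) = {c}; FIRST(cA) = {c}
FIRST(S) = {c}


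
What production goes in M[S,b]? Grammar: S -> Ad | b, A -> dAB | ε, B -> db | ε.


For [S, b]: 'b' ∈ FIRST(b)
Entry: S -> b


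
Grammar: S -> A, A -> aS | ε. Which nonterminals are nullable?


A nonterminal is nullable iff some alternative derives ε (directly, or every symbol in it is nullable)
Nullable: {A, S}


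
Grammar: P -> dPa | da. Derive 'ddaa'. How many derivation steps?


Derivation: P => dPa => ddaa
Steps: 2


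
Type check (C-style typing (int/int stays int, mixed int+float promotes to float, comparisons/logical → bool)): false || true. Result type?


Operand types: bool || bool
Rule: logical operators take bool operands and yield bool
Result type: bool


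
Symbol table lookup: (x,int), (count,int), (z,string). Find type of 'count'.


Lookup 'count' → type int


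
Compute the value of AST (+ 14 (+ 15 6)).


Evaluate inner: (+ 15 6) = 21
Evaluate root: (+ 14 21) = 35
Result: 35


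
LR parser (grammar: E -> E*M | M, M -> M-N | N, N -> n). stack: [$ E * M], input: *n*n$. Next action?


handle 'E*M' on top; lookahead ∈ FOLLOW(E) = {*, $}
Action: reduce (E -> E*M)


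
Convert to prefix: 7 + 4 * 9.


'*' binds tighter: tree is (+ 7 (* 4 9))
Prefix: + 7 * 4 9


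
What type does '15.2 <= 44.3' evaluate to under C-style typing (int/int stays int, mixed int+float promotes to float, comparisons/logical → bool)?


Operand types: float <= float
Rule: comparison yields bool
Result type: bool


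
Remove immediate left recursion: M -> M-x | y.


Left-recursive alternatives: M-x; non-recursive: y
Introduce M': M -> yM', M' -> -xM' | ε


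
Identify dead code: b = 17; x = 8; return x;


b is assigned but never read
Dead: 'b = 17'


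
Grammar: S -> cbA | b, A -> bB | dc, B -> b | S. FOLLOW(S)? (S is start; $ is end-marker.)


$ ∈ FOLLOW(S). For each A -> αBβ: add FIRST(β)\{ε} to FOLLOW(B); if β nullable, add FOLLOW(A).
FOLLOW(S) = {$}


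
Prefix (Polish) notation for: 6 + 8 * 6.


'*' binds tighter: tree is (+ 6 (* 8 6))
Prefix: + 6 * 8 6


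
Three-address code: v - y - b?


Break into single-operator statements:
t1 = v - y
t2 = t1 - b


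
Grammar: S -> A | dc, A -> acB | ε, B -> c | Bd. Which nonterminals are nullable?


A nonterminal is nullable iff some alternative derives ε (directly, or every symbol in it is nullable)
Nullable: {A, S}


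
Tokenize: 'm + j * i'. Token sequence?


Scan left to right, longest-match per lexeme
Tokens: ID(m), OP(+), ID(j), OP(*), ID(i)


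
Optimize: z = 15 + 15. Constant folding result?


15 + 15 = 30 at compile time
Optimized: z = 30


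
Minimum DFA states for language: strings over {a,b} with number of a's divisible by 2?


Track (count of a) mod 2: states 0..1, accept at 0
Minimal DFA: 2 states


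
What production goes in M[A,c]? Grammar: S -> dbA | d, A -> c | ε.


For [A, c]: 'c' ∈ FIRST(c)
Entry: A -> c


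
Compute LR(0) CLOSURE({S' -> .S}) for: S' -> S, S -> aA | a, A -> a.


Start: S' -> .S
For each item with dot before a nonterminal B, add B -> .γ for every B-production
Closure: [S' -> .S, S -> .aA, S -> .a]


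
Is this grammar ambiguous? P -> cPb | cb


balanced c^n…b^n: each string has a unique parse
Unambiguous


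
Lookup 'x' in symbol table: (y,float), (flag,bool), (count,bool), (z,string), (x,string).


Lookup 'x' → type string


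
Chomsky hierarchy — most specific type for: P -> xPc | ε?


Single nonterminal LHS, but x^n c^n is not regular
Classification: Type 2 (Context-Free)


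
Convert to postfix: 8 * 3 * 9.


Left to right (same or higher precedence on left)
Postfix: 8 3 * 9 *


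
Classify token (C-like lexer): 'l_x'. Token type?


Pattern: letter/underscore followed by alphanumerics, not a keyword
Type: IDENTIFIER


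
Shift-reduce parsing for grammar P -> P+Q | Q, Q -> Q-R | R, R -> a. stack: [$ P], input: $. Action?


start symbol P on stack, input exhausted
Action: accept
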